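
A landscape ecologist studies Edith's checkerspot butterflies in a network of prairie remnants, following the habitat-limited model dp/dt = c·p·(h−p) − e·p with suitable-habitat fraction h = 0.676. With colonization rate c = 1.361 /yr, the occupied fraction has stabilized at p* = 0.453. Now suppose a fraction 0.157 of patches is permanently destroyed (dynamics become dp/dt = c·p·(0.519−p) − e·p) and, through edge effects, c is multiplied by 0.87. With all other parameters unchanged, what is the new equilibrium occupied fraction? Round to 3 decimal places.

0.263

Balance c(h−p*) = e gives e = 1.361×(0.676 − 0.45300) = 0.30350.
New p* = 0.519 − e/c = 0.519 − 0.30350/1.18407 = 0.26268.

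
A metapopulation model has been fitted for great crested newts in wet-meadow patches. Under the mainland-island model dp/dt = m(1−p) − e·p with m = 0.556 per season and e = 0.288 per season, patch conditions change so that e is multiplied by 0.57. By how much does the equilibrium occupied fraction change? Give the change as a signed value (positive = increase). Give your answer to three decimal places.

0.113

Before: p* = 0.556/(0.556+0.288) = 0.6588.
After: m = 0.556, e = 0.16416; p* = 0.556/0.7202 = 0.7721.
Δp* = 0.7721 − 0.6588 = +0.1133.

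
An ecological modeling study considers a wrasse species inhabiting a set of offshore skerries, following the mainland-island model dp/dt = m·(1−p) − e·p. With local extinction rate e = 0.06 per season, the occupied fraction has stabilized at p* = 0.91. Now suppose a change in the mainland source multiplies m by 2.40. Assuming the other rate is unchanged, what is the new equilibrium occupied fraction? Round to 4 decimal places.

0.9604

Balance m(1−p*) = e·p* gives m = e·p*/(1−p*) = 0.06×0.91000/0.09000 = 0.60667.
New p* = m/(m+e) = 1.45601/(1.45601+0.06000) = 0.96042.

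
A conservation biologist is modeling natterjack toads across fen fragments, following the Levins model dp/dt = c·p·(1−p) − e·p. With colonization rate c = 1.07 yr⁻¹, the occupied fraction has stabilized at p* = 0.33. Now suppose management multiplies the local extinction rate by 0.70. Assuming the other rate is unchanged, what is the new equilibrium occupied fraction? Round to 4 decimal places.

Balance c(1−p*) = e gives e = 1.07×(1 − 0.33000) = 0.71690.
New p* = 1 − e/c = 1 − 0.50183/1.07000 = 0.53100.

0.5310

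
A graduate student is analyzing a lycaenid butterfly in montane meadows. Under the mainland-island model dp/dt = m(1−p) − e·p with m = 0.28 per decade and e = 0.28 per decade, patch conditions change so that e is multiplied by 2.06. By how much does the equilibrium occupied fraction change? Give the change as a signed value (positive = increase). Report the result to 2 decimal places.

-0.17

Before: p* = 0.28/(0.28+0.28) = 0.5000.
After: m = 0.28, e = 0.5768; p* = 0.28/0.8568 = 0.3268.
Δp* = 0.3268 − 0.5000 = -0.1732.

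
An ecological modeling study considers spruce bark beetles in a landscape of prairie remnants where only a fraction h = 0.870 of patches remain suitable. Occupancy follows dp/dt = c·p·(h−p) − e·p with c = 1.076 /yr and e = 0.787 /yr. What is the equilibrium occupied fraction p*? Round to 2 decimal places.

Setting dp/dt = 0 and dividing by p* gives c·(h−p*) = e.
So p* = h − e/c = 0.870 − 0.787/1.076 = 0.870 − 0.7314 = 0.1386.

0.14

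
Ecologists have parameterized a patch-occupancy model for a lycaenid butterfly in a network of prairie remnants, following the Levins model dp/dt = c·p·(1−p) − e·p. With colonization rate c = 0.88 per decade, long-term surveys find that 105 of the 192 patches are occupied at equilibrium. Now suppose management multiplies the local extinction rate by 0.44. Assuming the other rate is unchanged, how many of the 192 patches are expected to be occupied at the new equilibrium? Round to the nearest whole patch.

Observed p* = 105/192 = 0.54688.
Balance c(1−p*) = e gives e = 0.88×(1 − 0.54688) = 0.39875.
New p* = 1 − e/c = 1 − 0.17545/0.88000 = 0.80063.
Expected occupied = 192 × 0.80063 = 153.72 ≈ 154.

154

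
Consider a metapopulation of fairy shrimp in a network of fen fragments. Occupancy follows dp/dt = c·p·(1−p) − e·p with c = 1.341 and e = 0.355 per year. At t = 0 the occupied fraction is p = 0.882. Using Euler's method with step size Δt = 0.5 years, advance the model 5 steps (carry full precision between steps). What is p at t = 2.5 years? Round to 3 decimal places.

Update rule: p ← p + [c·p·(1−p) − e·p]·Δt with Δt = 0.5.
  1  |  dp/dt·Δt = -0.086772  |  p_1 = 0.795228
  2  |  dp/dt·Δt = -0.031968  |  p_2 = 0.763260
  3  |  dp/dt·Δt = -0.014323  |  p_3 = 0.748937
  4  |  dp/dt·Δt = -0.006862  |  p_4 = 0.742075
  5  |  dp/dt·Δt = -0.003385  |  p_5 = 0.738690

0.739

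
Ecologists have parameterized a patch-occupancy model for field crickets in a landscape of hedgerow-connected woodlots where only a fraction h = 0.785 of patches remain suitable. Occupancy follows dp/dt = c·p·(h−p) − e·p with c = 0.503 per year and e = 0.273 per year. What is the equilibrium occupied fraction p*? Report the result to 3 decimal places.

Setting dp/dt = 0 and dividing by p* gives c·(h−p*) = e.
So p* = h − e/c = 0.785 − 0.273/0.503 = 0.785 − 0.5427 = 0.2423.

0.242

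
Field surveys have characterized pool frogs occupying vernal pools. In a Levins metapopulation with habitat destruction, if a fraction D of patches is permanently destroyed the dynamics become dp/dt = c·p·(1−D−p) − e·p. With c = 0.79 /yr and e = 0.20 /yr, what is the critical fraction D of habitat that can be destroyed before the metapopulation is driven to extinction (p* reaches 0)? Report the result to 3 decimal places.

0.747

The nontrivial equilibrium is p* = (1−D) − e/c; extinction occurs when this hits zero.
So D_crit = 1 − e/c = 1 − 0.20/0.79 = 1 − 0.2532 = 0.7468.
This equals the undisturbed p*, a classic result of Lande's extension.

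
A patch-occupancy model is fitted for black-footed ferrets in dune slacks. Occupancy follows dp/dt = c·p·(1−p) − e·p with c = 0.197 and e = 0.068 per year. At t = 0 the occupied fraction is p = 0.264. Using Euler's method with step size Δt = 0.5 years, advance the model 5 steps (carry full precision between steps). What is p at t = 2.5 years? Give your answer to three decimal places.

0.316

Update rule: p ← p + [c·p·(1−p) − e·p]·Δt with Δt = 0.5.
step 1: Δp = +0.01016, p = 0.27416
step 2: Δp = +0.01028, p = 0.28444
step 3: Δp = +0.01038, p = 0.29482
step 4: Δp = +0.01045, p = 0.30527
step 5: Δp = +0.01051, p = 0.31578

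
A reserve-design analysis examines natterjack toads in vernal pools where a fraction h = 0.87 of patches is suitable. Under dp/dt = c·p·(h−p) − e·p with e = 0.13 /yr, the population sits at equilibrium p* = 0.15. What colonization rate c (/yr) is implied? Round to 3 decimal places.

At equilibrium c(h−p*) = e, so c = e/(h−p*).
c = 0.13/(0.87 − 0.15) = 0.13/0.7200 = 0.1806.

0.181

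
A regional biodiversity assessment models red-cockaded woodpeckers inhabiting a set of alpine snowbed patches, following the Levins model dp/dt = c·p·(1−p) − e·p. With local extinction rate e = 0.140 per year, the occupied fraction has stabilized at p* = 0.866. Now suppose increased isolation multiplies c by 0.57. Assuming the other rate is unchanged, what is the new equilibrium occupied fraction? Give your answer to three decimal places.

Balance c(1−p*) = e gives c = e/(1 − 0.86600) = 0.140/0.13400 = 1.04478.
New p* = 1 − e/c = 1 − 0.14000/0.59552 = 0.76491.

0.765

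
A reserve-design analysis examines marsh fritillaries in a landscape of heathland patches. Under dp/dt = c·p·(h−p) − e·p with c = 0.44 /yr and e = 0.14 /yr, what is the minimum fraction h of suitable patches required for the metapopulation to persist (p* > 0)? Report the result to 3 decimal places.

0.318

p* = h − e/c is positive only when h > e/c.
h_min = e/c = 0.14/0.44 = 0.3182.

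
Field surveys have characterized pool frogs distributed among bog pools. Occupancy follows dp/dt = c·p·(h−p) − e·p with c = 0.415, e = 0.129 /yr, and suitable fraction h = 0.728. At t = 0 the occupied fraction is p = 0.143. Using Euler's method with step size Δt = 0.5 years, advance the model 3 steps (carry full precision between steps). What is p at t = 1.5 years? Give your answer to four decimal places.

0.1680

Update rule: p ← p + [c·p·(h−p) − e·p]·Δt with Δt = 0.5.
step 1: Δp = +0.00813, p = 0.15113
step 2: Δp = +0.00834, p = 0.15948
step 3: Δp = +0.00853, p = 0.16800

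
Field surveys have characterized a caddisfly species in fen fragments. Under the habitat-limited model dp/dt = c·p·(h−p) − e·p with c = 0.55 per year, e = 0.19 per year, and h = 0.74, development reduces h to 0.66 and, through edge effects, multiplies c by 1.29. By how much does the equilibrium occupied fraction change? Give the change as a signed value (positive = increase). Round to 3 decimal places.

-0.002

Before: p* = h − e/c = 0.74 − 0.19/0.55 = 0.74 − 0.3455 = 0.3945.
After: c = 0.7095, e = 0.19, h = 0.66; p* = 0.66 − 0.19/0.7095 = 0.3922.
Δp* = 0.3922 − 0.3945 = -0.0023.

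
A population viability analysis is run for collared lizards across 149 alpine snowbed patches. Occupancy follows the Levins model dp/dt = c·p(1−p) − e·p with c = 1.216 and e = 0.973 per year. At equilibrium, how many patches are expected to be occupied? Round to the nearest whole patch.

p* = 1 − e/c = 1 − 0.973/1.216 = 0.1998.
Expected occupied patches = N × p* = 149 × 0.1998 = 29.78 ≈ 30.

30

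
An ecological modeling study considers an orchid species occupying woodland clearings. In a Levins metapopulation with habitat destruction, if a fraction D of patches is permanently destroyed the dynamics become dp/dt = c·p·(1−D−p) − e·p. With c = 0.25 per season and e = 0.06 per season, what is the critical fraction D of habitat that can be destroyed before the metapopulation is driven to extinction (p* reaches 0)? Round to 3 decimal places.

0.760

The nontrivial equilibrium is p* = (1−D) − e/c; extinction occurs when this hits zero.
So D_crit = 1 − e/c = 1 − 0.06/0.25 = 1 − 0.2400 = 0.7600.
Note this equals the original equilibrium occupancy — the Levins extinction-debt result.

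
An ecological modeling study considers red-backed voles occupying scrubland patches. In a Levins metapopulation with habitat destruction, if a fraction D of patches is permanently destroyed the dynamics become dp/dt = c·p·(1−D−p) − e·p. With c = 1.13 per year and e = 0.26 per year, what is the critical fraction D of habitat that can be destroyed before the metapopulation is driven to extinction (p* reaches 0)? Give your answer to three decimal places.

The nontrivial equilibrium is p* = (1−D) − e/c; extinction occurs when this hits zero.
So D_crit = 1 − e/c = 1 − 0.26/1.13 = 1 − 0.2301 = 0.7699.
Note this equals the original equilibrium occupancy — the Levins extinction-debt result.

0.770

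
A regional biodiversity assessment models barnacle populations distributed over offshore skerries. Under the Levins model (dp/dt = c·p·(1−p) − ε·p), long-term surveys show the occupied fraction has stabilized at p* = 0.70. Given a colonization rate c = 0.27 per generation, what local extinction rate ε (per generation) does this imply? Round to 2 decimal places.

0.08

At equilibrium c(1−p*) = ε.
ε = 0.27 × (1 − 0.70) = 0.27 × 0.3000 = 0.0810.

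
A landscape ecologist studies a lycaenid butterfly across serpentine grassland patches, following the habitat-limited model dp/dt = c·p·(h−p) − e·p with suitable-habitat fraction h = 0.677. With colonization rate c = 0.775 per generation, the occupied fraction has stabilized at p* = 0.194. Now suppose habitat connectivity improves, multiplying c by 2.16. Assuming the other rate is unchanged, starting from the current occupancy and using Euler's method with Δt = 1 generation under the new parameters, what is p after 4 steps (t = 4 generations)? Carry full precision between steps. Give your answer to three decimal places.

Balance c(h−p*) = e gives e = 0.775×(0.677 − 0.19400) = 0.37433.
Starting from p₀ = 0.19400; update p ← p + (dp/dt)·Δt with the new parameters.
t = 1: p = 0.19400 + (+0.08424) = 0.27824
t = 2: p = 0.27824 + (+0.08158) = 0.35982
t = 3: p = 0.35982 + (+0.05636) = 0.41618
t = 4: p = 0.41618 + (+0.02592) = 0.44210

0.442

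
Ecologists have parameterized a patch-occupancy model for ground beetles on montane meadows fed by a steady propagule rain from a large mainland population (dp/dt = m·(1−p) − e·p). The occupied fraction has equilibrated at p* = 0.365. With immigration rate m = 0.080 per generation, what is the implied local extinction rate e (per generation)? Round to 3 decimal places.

At equilibrium m(1−p*) = e·p*, so e = m(1−p*)/p*.
e = 0.080 × 0.6350 / 0.365 = 0.1392.

0.139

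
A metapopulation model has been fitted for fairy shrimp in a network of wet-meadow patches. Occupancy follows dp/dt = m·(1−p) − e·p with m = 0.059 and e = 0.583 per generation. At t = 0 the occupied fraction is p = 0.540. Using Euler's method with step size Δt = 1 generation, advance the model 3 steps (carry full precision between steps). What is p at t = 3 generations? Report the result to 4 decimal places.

0.1125

Update rule: p ← p + [m·(1−p) − e·p]·Δt with Δt = 1.
step 1: Δp = -0.28768, p = 0.25232
step 2: Δp = -0.10299, p = 0.14933
step 3: Δp = -0.03687, p = 0.11246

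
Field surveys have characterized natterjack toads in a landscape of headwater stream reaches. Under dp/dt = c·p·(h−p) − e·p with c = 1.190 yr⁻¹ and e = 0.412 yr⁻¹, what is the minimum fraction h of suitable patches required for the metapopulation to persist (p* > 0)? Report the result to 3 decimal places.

0.346

p* = h − e/c is positive only when h > e/c.
h_min = e/c = 0.412/1.190 = 0.3462.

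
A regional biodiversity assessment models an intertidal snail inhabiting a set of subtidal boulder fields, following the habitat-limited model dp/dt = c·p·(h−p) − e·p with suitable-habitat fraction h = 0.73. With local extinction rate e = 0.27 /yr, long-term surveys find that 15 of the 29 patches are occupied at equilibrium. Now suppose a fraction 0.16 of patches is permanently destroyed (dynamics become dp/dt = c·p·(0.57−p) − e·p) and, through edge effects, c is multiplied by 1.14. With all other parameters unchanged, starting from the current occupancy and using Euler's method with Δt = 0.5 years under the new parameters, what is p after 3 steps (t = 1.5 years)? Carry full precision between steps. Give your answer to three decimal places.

Observed p* = 15/29 = 0.51724.
Balance c(h−p*) = e gives c = e/(0.73 − 0.51724) = 0.27/0.21276 = 1.26904.
Starting from p₀ = 0.51724; update p ← p + (dp/dt)·Δt with the new parameters.
p: 0.51724 → 0.46715  (Δp = -0.05009)
p: 0.46715 → 0.43884  (Δp = -0.02831)
p: 0.43884 → 0.42123  (Δp = -0.01761)

0.421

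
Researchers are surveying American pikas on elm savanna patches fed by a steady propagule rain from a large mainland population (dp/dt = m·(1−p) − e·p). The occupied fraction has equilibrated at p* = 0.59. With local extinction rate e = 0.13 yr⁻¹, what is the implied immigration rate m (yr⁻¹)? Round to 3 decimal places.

At equilibrium m(1−p*) = e·p*, so m = e·p*/(1−p*).
m = 0.13 × 0.59 / 0.4100 = 0.0767/0.4100 = 0.1871.

0.187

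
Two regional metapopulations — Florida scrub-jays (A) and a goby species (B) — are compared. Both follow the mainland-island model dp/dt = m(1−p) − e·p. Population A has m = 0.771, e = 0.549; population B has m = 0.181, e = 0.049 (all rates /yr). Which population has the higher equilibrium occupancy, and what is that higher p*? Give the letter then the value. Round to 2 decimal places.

B, 0.79

A: p*_A = m/(m+e) = 0.771/1.3200 = 0.5841.
B: p*_B = 0.181/0.2300 = 0.7870.
B is higher at 0.7870.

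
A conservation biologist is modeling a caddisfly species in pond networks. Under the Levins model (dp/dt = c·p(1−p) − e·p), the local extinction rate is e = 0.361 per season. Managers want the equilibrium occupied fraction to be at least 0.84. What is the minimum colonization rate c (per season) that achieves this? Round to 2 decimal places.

2.26

p* = 1 − e/c ≥ 0.84 requires e/c ≤ 0.1600, i.e. c ≥ e/0.1600.
c_min = 0.361/0.1600 = 2.2562.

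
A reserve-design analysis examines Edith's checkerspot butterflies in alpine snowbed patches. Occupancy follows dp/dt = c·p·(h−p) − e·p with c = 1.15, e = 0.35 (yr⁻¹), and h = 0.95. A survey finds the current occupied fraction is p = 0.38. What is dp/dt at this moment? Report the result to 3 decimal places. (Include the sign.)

Colonization term: c·p·(h−p) = 1.15×0.38×0.5700 = 0.24909.
Extinction term: e·p = 0.13300.
dp/dt = 0.24909 − 0.13300 = 0.11609.

0.116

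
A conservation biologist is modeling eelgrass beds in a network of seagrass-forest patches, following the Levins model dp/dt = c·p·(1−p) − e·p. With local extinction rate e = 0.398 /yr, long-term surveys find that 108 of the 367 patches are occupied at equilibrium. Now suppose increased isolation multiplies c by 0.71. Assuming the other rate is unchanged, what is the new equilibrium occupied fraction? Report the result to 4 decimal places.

Observed p* = 108/367 = 0.29428.
Balance c(1−p*) = e gives c = e/(1 − 0.29428) = 0.398/0.70572 = 0.56396.
New p* = 1 − e/c = 1 − 0.39800/0.40041 = 0.00602.

0.0060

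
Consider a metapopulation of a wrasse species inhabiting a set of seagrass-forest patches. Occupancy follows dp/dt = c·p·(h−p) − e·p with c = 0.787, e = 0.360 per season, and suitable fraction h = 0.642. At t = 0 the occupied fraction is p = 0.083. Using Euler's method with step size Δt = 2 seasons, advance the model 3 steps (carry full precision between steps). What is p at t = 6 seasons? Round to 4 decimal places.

0.1226

Update rule: p ← p + [c·p·(h−p) − e·p]·Δt with Δt = 2.
  1  |  dp/dt·Δt = +0.013269  |  p_1 = 0.096269
  2  |  dp/dt·Δt = +0.013380  |  p_2 = 0.109648
  3  |  dp/dt·Δt = +0.012930  |  p_3 = 0.122578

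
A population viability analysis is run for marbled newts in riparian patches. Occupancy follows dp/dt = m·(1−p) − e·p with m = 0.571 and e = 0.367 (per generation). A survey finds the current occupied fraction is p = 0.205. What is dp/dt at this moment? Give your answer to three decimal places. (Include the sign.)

0.379

Colonization term: m·(1−p) = 0.571×0.7950 = 0.45394.
Extinction term: e·p = 0.07523.
dp/dt = 0.45394 − 0.07523 = 0.37871.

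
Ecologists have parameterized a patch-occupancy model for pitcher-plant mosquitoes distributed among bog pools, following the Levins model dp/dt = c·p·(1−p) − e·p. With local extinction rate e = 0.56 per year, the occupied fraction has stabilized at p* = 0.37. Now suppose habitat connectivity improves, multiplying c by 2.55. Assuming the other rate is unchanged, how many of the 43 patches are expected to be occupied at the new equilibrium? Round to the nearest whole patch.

32

Balance c(1−p*) = e gives c = e/(1 − 0.37000) = 0.56/0.63000 = 0.88889.
New p* = 1 − e/c = 1 − 0.56000/2.26667 = 0.75294.
Expected occupied = 43 × 0.75294 = 32.38 ≈ 32.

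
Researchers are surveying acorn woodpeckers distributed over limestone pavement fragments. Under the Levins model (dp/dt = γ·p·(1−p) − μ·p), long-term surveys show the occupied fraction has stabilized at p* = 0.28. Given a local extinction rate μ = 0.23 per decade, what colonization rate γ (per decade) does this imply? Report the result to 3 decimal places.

At equilibrium γ(1−p*) = μ, so γ = μ/(1−p*).
γ = 0.23/(1 − 0.28) = 0.23/0.7200 = 0.3194.

0.319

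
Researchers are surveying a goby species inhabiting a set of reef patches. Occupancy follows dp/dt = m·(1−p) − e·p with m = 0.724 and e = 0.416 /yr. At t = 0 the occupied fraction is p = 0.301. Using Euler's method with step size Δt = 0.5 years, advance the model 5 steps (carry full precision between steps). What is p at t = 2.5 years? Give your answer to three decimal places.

0.630

Update rule: p ← p + [m·(1−p) − e·p]·Δt with Δt = 0.5.
step 1: Δp = +0.19043, p = 0.49143
step 2: Δp = +0.08188, p = 0.57331
step 3: Δp = +0.03521, p = 0.60853
step 4: Δp = +0.01514, p = 0.62367
step 5: Δp = +0.00651, p = 0.63018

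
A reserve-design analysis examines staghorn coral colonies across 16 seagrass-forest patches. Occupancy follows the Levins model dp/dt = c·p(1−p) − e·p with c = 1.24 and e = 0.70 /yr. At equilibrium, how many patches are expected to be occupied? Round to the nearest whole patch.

p* = 1 − e/c = 1 − 0.70/1.24 = 0.4355.
Expected occupied patches = N × p* = 16 × 0.4355 = 6.97 ≈ 7.

7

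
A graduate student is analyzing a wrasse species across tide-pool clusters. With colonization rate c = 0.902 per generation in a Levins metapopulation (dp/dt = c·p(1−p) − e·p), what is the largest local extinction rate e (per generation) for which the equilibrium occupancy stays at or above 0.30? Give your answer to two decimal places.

1 − e/c ≥ 0.30 ⇒ e ≤ c(1 − 0.30) = 0.902 × 0.7000.
e_max = 0.6314.

0.63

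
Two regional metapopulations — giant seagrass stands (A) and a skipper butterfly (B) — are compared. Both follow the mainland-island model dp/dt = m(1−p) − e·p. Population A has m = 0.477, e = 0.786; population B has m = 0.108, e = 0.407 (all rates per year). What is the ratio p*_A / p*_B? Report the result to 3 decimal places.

1.801

A: p*_A = m/(m+e) = 0.477/1.2630 = 0.3777.
B: p*_B = 0.108/0.5150 = 0.2097.
p*_A / p*_B = 0.3777/0.2097 = 1.8009.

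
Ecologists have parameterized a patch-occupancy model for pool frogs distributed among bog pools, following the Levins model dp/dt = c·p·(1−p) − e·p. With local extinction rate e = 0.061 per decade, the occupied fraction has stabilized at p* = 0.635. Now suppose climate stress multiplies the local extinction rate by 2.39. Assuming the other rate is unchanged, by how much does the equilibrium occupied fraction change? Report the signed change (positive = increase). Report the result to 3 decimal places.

Balance c(1−p*) = e gives c = e/(1 − 0.63500) = 0.061/0.36500 = 0.16712.
New p* = 1 − e/c = 1 − 0.14579/0.16712 = 0.12763.
Δp* = 0.12763 − 0.63500 = -0.50737.

-0.507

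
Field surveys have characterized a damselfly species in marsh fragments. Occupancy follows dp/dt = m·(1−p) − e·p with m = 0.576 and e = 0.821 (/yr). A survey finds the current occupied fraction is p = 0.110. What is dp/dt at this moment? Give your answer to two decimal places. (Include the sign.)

0.42

Colonization term: m·(1−p) = 0.576×0.8900 = 0.51264.
Extinction term: e·p = 0.09031.
dp/dt = 0.51264 − 0.09031 = 0.42233.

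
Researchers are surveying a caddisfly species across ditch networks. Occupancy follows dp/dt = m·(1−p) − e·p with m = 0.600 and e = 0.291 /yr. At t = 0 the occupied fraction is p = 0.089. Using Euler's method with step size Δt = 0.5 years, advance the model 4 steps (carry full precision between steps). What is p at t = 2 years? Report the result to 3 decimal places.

0.618

Update rule: p ← p + [m·(1−p) − e·p]·Δt with Δt = 0.5.
  1  |  dp/dt·Δt = +0.260350  |  p_1 = 0.349351
  2  |  dp/dt·Δt = +0.144364  |  p_2 = 0.493715
  3  |  dp/dt·Δt = +0.080050  |  p_3 = 0.573765
  4  |  dp/dt·Δt = +0.044388  |  p_4 = 0.618153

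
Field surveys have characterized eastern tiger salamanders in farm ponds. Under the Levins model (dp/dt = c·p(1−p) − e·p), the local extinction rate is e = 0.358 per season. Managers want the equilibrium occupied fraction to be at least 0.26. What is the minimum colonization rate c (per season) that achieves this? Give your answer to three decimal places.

p* = 1 − e/c ≥ 0.26 requires e/c ≤ 0.7400, i.e. c ≥ e/0.7400.
c_min = 0.358/0.7400 = 0.4838.

0.484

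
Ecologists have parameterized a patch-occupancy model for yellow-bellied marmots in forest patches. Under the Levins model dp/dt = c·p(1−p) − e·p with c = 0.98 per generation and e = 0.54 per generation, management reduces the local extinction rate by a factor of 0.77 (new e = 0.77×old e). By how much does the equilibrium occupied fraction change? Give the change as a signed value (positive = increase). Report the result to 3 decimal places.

0.127

Before: p* = 1 − 0.54/0.98 = 0.4490.
After the change, c = 0.98, e = 0.4158, so p* = 1 − 0.4158/0.98 = 0.5757.
Δp* = 0.5757 − 0.4490 = +0.1267.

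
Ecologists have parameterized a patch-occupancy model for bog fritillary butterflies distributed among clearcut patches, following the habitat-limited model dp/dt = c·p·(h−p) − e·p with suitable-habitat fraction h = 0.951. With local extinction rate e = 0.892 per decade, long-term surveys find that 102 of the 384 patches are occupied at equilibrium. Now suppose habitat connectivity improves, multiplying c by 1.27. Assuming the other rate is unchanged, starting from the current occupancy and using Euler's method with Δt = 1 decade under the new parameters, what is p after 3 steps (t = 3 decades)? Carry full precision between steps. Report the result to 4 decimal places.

0.3971

Observed p* = 102/384 = 0.26562.
Balance c(h−p*) = e gives c = e/(0.951 − 0.26562) = 0.892/0.68537 = 1.30148.
Starting from p₀ = 0.26562; update p ← p + (dp/dt)·Δt with the new parameters.
p: 0.26562 → 0.32960  (Δp = +0.06397)
p: 0.32960 → 0.37413  (Δp = +0.04453)
p: 0.37413 → 0.39714  (Δp = +0.02301)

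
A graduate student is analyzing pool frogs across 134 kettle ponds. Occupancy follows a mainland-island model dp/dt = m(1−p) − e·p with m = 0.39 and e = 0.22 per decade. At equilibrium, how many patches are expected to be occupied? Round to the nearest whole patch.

p* = m/(m+e) = 0.39/0.6100 = 0.6393.
Expected occupied patches = N × p* = 134 × 0.6393 = 85.67 ≈ 86.

86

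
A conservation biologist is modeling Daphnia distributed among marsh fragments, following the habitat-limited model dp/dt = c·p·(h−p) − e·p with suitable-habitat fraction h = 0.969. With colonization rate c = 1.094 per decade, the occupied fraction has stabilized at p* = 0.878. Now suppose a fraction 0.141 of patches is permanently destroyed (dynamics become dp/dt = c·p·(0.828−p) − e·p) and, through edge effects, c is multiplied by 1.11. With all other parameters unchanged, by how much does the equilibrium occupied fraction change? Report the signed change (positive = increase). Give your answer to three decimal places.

-0.132

Balance c(h−p*) = e gives e = 1.094×(0.969 − 0.87800) = 0.09955.
New p* = 0.828 − e/c = 0.828 − 0.09955/1.21434 = 0.74602.
Δp* = 0.74602 − 0.87800 = -0.13198.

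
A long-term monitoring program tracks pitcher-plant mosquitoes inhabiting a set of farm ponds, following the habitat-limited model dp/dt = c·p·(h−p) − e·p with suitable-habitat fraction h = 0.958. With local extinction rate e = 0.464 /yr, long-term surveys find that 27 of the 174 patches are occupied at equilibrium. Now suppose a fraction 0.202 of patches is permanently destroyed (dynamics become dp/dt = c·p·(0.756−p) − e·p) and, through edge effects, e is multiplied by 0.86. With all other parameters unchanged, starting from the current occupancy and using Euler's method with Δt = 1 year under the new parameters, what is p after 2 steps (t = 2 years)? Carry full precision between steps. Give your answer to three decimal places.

0.140

Observed p* = 27/174 = 0.15517.
Balance c(h−p*) = e gives c = e/(0.958 − 0.15517) = 0.464/0.80283 = 0.57796.
Starting from p₀ = 0.15517; update p ← p + (dp/dt)·Δt with the new parameters.
t = 1: p = 0.15517 + (-0.00804) = 0.14714
t = 2: p = 0.14714 + (-0.00694) = 0.14020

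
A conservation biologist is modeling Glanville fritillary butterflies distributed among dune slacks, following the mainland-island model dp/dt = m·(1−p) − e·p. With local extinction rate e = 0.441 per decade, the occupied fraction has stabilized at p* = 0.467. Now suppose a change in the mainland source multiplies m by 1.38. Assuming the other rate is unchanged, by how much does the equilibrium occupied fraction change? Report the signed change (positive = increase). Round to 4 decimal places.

0.0803

Balance m(1−p*) = e·p* gives m = e·p*/(1−p*) = 0.441×0.46700/0.53300 = 0.38639.
New p* = m/(m+e) = 0.53322/(0.53322+0.44100) = 0.54733.
Δp* = 0.54733 − 0.46700 = +0.08033.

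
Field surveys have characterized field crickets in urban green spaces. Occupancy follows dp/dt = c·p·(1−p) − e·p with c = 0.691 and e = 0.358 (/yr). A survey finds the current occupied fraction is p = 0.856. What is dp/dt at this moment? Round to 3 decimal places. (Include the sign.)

-0.221

Colonization term: c·p·(1−p) = 0.691×0.856×0.1440 = 0.08518.
Extinction term: e·p = 0.30645.
dp/dt = 0.08518 − 0.30645 = -0.22127.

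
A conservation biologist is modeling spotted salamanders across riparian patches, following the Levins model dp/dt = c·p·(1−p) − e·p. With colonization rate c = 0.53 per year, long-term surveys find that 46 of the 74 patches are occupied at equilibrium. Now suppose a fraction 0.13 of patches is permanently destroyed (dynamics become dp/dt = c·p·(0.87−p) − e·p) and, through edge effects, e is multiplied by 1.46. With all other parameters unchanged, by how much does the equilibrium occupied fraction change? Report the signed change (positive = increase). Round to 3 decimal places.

Observed p* = 46/74 = 0.62162.
Balance c(1−p*) = e gives e = 0.53×(1 − 0.62162) = 0.20054.
New p* = 0.87 − e/c = 0.87 − 0.29279/0.53000 = 0.31757.
Δp* = 0.31757 − 0.62162 = -0.30405.

-0.304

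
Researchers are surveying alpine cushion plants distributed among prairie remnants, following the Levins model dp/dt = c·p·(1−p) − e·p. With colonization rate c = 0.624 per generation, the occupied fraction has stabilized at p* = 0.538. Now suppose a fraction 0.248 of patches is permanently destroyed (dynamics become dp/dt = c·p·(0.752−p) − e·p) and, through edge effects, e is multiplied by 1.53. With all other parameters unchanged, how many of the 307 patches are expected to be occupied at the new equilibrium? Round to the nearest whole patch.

14

Balance c(1−p*) = e gives e = 0.624×(1 − 0.53800) = 0.28829.
New p* = 0.752 − e/c = 0.752 − 0.44108/0.62400 = 0.04514.
Expected occupied = 307 × 0.04514 = 13.86 ≈ 14.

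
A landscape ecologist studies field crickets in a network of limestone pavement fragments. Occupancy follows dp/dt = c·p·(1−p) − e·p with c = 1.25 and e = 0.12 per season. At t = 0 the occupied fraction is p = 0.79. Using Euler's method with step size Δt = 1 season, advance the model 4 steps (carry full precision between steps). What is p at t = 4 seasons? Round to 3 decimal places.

Update rule: p ← p + [c·p·(1−p) − e·p]·Δt with Δt = 1.
step 1: Δp = +0.11257, p = 0.90258
step 2: Δp = +0.00161, p = 0.90418
step 3: Δp = -0.00021, p = 0.90398
step 4: Δp = +0.00003, p = 0.90400

0.904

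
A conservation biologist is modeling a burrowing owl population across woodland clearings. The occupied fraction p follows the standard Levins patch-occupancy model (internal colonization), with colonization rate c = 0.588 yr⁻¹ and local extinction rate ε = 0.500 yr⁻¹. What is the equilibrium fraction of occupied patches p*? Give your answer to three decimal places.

Setting dp/dt = 0 and dividing through by p* gives c·(1−p*) = ε.
So p* = 1 − ε/c = 1 − 0.500/0.588 = 1 − 0.8503 = 0.1497.

0.150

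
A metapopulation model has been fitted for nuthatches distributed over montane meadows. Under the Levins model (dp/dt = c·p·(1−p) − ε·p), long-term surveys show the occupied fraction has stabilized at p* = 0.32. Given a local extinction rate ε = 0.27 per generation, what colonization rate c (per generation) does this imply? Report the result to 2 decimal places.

0.40

At equilibrium c(1−p*) = ε, so c = ε/(1−p*).
c = 0.27/(1 − 0.32) = 0.27/0.6800 = 0.3971.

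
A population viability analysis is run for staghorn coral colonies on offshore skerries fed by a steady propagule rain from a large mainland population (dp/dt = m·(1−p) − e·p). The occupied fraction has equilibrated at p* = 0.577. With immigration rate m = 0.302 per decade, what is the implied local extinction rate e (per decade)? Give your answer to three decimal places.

At equilibrium m(1−p*) = e·p*, so e = m(1−p*)/p*.
e = 0.302 × 0.4230 / 0.577 = 0.2214.

0.221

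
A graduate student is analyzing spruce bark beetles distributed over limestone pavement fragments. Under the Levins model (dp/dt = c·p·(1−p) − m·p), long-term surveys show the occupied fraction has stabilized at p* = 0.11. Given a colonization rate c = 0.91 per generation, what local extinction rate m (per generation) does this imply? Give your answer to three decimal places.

At equilibrium c(1−p*) = m.
m = 0.91 × (1 − 0.11) = 0.91 × 0.8900 = 0.8099.

0.810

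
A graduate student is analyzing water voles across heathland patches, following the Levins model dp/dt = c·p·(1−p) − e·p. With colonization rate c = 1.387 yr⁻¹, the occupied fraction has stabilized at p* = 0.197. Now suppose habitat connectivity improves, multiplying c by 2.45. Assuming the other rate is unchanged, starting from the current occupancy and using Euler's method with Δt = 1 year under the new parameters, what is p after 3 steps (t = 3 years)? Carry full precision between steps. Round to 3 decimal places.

Balance c(1−p*) = e gives e = 1.387×(1 − 0.19700) = 1.11376.
Starting from p₀ = 0.19700; update p ← p + (dp/dt)·Δt with the new parameters.
p: 0.19700 → 0.51515  (Δp = +0.31815)
p: 0.51515 → 0.79015  (Δp = +0.27501)
p: 0.79015 → 0.47356  (Δp = -0.31659)

0.474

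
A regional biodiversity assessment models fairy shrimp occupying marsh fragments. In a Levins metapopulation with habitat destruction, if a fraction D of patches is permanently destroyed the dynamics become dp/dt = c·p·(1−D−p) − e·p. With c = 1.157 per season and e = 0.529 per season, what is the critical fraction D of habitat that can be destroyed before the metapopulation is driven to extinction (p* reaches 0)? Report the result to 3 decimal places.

0.543

The nontrivial equilibrium is p* = (1−D) − e/c; extinction occurs when this hits zero.
So D_crit = 1 − e/c = 1 − 0.529/1.157 = 1 − 0.4572 = 0.5428.
Note this equals the original equilibrium occupancy — the Levins extinction-debt result.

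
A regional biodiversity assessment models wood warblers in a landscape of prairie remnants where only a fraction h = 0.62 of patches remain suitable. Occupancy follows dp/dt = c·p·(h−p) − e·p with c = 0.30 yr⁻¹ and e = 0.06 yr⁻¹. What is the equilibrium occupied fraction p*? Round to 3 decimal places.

Setting dp/dt = 0 and dividing by p* gives c·(h−p*) = e.
So p* = h − e/c = 0.62 − 0.06/0.30 = 0.62 − 0.2000 = 0.4200.

0.420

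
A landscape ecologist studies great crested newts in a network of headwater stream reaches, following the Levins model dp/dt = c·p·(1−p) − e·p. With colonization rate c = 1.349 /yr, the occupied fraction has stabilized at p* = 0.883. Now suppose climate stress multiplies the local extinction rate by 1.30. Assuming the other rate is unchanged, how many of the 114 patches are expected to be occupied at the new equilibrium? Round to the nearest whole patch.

97

Balance c(1−p*) = e gives e = 1.349×(1 − 0.88300) = 0.15783.
New p* = 1 − e/c = 1 − 0.20518/1.34900 = 0.84790.
Expected occupied = 114 × 0.84790 = 96.66 ≈ 97.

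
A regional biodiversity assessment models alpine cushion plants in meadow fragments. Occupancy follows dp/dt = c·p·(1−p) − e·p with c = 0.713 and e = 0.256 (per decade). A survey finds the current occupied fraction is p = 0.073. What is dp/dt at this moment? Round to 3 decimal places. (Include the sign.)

Colonization term: c·p·(1−p) = 0.713×0.073×0.9270 = 0.04825.
Extinction term: e·p = 0.01869.
dp/dt = 0.04825 − 0.01869 = 0.02956.

0.030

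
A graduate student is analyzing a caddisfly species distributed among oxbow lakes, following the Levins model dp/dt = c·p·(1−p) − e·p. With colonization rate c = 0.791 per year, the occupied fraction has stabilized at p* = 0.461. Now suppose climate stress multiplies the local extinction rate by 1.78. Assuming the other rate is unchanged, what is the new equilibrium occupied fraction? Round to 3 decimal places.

Balance c(1−p*) = e gives e = 0.791×(1 − 0.46100) = 0.42635.
New p* = 1 − e/c = 1 − 0.75890/0.79100 = 0.04058.

0.041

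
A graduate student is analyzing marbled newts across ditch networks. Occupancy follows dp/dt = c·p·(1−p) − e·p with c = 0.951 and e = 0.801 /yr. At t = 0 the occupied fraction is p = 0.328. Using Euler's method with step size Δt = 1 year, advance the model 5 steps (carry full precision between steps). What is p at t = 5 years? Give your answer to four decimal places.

0.1996

Update rule: p ← p + [c·p·(1−p) − e·p]·Δt with Δt = 1.
  1  |  dp/dt·Δt = -0.053112  |  p_1 = 0.274888
  2  |  dp/dt·Δt = -0.030627  |  p_2 = 0.244260
  3  |  dp/dt·Δt = -0.020101  |  p_3 = 0.224160
  4  |  dp/dt·Δt = -0.014161  |  p_4 = 0.209998
  5  |  dp/dt·Δt = -0.010439  |  p_5 = 0.199560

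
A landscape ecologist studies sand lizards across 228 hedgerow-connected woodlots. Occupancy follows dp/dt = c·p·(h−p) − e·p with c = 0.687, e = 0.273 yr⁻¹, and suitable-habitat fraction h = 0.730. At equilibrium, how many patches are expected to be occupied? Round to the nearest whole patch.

p* = h − e/c = 0.730 − 0.3974 = 0.3326.
Expected occupied patches = N × p* = 228 × 0.3326 = 75.84 ≈ 76.

76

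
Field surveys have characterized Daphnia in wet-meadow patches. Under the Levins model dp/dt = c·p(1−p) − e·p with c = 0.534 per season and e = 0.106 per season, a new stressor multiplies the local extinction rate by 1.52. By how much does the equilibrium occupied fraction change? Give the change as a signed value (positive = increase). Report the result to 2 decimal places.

-0.10

Before: p* = 1 − 0.106/0.534 = 0.8015.
After the change, c = 0.534, e = 0.16112, so p* = 1 − 0.16112/0.534 = 0.6983.
Δp* = 0.6983 − 0.8015 = -0.1032.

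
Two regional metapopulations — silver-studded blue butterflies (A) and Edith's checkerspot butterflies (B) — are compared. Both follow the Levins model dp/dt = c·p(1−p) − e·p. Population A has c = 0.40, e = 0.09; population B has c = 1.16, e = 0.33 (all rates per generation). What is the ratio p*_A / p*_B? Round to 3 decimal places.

A: p*_A = 1 − 0.09/0.40 = 0.7750.
B: p*_B = 1 − 0.33/1.16 = 0.7155.
p*_A / p*_B = 0.7750/0.7155 = 1.0831.

1.083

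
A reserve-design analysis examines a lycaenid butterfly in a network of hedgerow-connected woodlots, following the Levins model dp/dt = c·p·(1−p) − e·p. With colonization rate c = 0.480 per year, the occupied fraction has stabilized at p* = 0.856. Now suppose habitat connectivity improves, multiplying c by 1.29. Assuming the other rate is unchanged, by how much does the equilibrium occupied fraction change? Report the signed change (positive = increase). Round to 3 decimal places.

0.032

Balance c(1−p*) = e gives e = 0.480×(1 − 0.85600) = 0.06912.
New p* = 1 − e/c = 1 − 0.06912/0.61920 = 0.88837.
Δp* = 0.88837 − 0.85600 = +0.03237.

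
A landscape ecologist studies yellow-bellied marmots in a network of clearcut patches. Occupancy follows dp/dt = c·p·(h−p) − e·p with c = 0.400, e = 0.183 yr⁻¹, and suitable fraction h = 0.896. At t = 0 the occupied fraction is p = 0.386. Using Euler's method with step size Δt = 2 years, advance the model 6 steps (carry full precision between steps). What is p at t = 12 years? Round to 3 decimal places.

Update rule: p ← p + [c·p·(h−p) − e·p]·Δt with Δt = 2.
p: 0.38600 → 0.40221  (Δp = +0.01621)
p: 0.40221 → 0.41389  (Δp = +0.01168)
p: 0.41389 → 0.42204  (Δp = +0.00815)
p: 0.42204 → 0.42760  (Δp = +0.00556)
p: 0.42760 → 0.43133  (Δp = +0.00373)
p: 0.43133 → 0.43380  (Δp = +0.00248)

0.434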